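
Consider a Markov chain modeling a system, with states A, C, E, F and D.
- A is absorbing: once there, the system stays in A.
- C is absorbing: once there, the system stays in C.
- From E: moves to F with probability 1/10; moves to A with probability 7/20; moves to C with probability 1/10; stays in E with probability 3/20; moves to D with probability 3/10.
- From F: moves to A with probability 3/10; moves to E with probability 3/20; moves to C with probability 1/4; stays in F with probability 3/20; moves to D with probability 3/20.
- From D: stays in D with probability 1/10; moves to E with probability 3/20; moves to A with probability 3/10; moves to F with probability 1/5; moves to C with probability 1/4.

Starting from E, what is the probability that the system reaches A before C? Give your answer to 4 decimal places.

Let h(s) be the probability of absorption at A starting from transient state s. Then h(A) = 1 and h(C) = 0. By first-step analysis:
h(E) = 0.35·1 + 0.1·0 + 0.15·h(E) + 0.1·h(F) + 0.3·h(D)
h(F) = 0.3·1 + 0.25·0 + 0.15·h(E) + 0.15·h(F) + 0.15·h(D)
h(D) = 0.3·1 + 0.25·0 + 0.15·h(E) + 0.2·h(F) + 0.1·h(D)
Solving: h(E) = 0.6822, h(F) = 0.5748, h(D) = 0.5748.
Starting from E, the probability is 0.6822.

0.6822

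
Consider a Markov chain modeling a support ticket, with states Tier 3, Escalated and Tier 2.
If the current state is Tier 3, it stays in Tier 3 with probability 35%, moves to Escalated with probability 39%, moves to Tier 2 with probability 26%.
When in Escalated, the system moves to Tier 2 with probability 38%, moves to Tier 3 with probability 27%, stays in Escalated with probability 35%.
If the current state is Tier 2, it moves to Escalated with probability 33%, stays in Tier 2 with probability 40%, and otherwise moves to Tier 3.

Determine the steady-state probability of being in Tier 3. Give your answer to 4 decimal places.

0.2935

Let the stationary distribution be π with π = πP and π_1 + π_2 + π_3 = 1.
π_1 = 0.35·π_1 + 0.27·π_2 + 0.27·π_3
π_2 = 0.39·π_1 + 0.35·π_2 + 0.33·π_3
Solving with the normalization constraint gives π = (0.2935, 0.3547, 0.3518).
So the stationary probability of Tier 3 is 0.2935.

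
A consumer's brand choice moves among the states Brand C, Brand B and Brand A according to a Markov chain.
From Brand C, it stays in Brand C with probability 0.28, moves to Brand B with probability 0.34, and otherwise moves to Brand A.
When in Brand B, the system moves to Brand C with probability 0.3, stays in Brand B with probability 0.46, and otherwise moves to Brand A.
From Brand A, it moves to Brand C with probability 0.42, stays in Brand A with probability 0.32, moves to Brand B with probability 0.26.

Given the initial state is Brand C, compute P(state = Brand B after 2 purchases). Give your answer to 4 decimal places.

0.3504

Sum over the intermediate state after 1 purchase:
P = P(Brand C→Brand C)·P(Brand C→Brand B) + P(Brand C→Brand B)·P(Brand B→Brand B) + P(Brand C→Brand A)·P(Brand A→Brand B)
  = 0.28×0.34 + 0.34×0.46 + 0.38×0.26
  = 0.0952 + 0.1564 + 0.0988 = 0.3504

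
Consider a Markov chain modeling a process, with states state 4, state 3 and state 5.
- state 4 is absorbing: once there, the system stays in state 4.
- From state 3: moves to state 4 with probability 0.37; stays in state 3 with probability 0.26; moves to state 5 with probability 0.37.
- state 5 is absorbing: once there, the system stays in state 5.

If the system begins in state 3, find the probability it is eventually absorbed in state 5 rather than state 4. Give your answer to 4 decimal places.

Let h(s) be the probability of absorption at state 5 starting from transient state s. Then h(state 5) = 1 and h(state 4) = 0. By first-step analysis:
h(state 3) = 0.37·0 + 0.26·h(state 3) + 0.37·1
Solving: h(state 3) = 0.5000.
Starting from state 3, the probability is 0.5000.

0.5000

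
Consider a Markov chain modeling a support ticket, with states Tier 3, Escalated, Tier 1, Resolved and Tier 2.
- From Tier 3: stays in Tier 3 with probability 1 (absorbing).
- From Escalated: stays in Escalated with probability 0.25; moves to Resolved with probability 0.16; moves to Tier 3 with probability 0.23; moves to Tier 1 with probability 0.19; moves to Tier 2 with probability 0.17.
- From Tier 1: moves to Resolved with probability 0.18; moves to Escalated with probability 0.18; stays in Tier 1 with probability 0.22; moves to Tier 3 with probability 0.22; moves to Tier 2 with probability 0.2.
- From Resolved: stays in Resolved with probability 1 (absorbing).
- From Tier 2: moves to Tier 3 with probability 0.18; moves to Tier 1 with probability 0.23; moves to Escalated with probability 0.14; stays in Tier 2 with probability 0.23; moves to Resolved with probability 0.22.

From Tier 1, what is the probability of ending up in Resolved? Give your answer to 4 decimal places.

0.4629

Let h(s) be the probability of absorption at Resolved starting from transient state s. Then h(Resolved) = 1 and h(Tier 3) = 0. By first-step analysis:
h(Escalated) = 0.23·0 + 0.25·h(Escalated) + 0.19·h(Tier 1) + 0.16·1 + 0.17·h(Tier 2)
h(Tier 1) = 0.22·0 + 0.18·h(Escalated) + 0.22·h(Tier 1) + 0.18·1 + 0.2·h(Tier 2)
h(Tier 2) = 0.18·0 + 0.14·h(Escalated) + 0.23·h(Tier 1) + 0.22·1 + 0.23·h(Tier 2)
Solving: h(Escalated) = 0.4451, h(Tier 1) = 0.4629, h(Tier 2) = 0.5049.
Starting from Tier 1, the probability is 0.4629.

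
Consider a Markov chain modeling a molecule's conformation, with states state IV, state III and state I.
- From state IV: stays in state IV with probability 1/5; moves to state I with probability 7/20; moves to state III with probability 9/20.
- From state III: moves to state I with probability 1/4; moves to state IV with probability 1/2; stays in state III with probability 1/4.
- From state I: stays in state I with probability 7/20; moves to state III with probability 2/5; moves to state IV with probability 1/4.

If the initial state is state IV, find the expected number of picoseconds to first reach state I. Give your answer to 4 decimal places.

3.2000

Let t(s) be the expected number of picoseconds to first reach state I from state s, with t(state I) = 0. Conditioning on the first picosecond:
t(state IV) = 1 + 0.2·t(state IV) + 0.45·t(state III)
t(state III) = 1 + 0.5·t(state IV) + 0.25·t(state III)
Solving: t(state IV) = 3.2000, t(state III) = 3.4667.
Expected picoseconds from state IV to state I: 3.2000.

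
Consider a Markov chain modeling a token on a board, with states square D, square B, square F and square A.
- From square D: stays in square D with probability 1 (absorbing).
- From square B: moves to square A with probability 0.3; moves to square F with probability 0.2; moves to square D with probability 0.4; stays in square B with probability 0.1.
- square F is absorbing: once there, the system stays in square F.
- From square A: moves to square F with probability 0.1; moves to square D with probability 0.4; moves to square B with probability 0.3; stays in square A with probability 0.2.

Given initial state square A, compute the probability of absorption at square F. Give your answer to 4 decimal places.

Let h(s) be the probability of absorption at square F starting from transient state s. Then h(square F) = 1 and h(square D) = 0. By first-step analysis:
h(square B) = 0.4·0 + 0.1·h(square B) + 0.2·1 + 0.3·h(square A)
h(square A) = 0.4·0 + 0.3·h(square B) + 0.1·1 + 0.2·h(square A)
Solving: h(square B) = 0.3016, h(square A) = 0.2381.
Starting from square A, the probability is 0.2381.

0.2381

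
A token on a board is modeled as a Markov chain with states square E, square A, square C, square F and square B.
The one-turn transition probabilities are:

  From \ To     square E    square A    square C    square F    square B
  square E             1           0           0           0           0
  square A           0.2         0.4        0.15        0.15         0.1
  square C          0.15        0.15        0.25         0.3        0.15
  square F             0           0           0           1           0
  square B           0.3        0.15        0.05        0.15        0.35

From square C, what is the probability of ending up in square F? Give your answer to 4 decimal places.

Let h(s) be the probability of absorption at square F starting from transient state s. Then h(square F) = 1 and h(square E) = 0. By first-step analysis:
h(square A) = 0.2·0 + 0.4·h(square A) + 0.15·h(square C) + 0.15·1 + 0.1·h(square B)
h(square C) = 0.15·0 + 0.15·h(square A) + 0.25·h(square C) + 0.3·1 + 0.15·h(square B)
h(square B) = 0.3·0 + 0.15·h(square A) + 0.05·h(square C) + 0.15·1 + 0.35·h(square B)
Solving: h(square A) = 0.4549, h(square C) = 0.5669, h(square B) = 0.3794.
Starting from square C, the probability is 0.5669.

0.5669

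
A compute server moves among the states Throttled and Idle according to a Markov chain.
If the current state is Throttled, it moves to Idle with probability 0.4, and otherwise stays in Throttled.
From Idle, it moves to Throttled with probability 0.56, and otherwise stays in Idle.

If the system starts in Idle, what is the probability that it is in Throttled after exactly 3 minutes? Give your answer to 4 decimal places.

0.5833

Propagate the distribution vector 3 minutes from Idle.
After 0 minutes: (0.0000, 1.0000)
After 1 minute: (0.5600, 0.4400)
After 2 minutes: (0.5824, 0.4176)
After 3 minutes: (0.5833, 0.4167)
P(in Throttled after 3 minutes) = 0.5833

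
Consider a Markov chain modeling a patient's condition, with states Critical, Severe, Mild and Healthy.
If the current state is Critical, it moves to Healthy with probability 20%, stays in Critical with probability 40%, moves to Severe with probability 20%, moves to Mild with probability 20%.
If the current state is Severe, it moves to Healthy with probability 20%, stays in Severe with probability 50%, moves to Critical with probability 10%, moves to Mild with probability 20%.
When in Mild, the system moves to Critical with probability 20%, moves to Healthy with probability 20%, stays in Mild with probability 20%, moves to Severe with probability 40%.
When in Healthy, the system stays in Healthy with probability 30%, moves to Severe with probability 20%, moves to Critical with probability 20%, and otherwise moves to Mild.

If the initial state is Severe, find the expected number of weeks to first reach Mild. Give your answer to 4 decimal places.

Let t(s) be the expected number of weeks to first reach Mild from state s, with t(Mild) = 0. Conditioning on the first week:
t(Critical) = 1 + 0.4·t(Critical) + 0.2·t(Severe) + 0.2·t(Healthy)
t(Severe) = 1 + 0.1·t(Critical) + 0.5·t(Severe) + 0.2·t(Healthy)
t(Healthy) = 1 + 0.2·t(Critical) + 0.2·t(Severe) + 0.3·t(Healthy)
Solving: t(Critical) = 4.5000, t(Severe) = 4.5000, t(Healthy) = 4.0000.
Expected weeks from Severe to Mild: 4.5000.

4.5000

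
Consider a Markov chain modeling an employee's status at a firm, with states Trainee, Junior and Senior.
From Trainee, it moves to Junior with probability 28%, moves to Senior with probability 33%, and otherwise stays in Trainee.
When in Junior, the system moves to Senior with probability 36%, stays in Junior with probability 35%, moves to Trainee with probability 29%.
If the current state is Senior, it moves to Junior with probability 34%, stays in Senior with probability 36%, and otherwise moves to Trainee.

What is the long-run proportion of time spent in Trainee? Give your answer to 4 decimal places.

0.3261

Let the stationary distribution be π with π = πP and π_1 + π_2 + π_3 = 1.
π_1 = 0.39·π_1 + 0.29·π_2 + 0.3·π_3
π_2 = 0.28·π_1 + 0.35·π_2 + 0.34·π_3
Solving with the normalization constraint gives π = (0.3261, 0.3237, 0.3502).
So the stationary probability of Trainee is 0.3261.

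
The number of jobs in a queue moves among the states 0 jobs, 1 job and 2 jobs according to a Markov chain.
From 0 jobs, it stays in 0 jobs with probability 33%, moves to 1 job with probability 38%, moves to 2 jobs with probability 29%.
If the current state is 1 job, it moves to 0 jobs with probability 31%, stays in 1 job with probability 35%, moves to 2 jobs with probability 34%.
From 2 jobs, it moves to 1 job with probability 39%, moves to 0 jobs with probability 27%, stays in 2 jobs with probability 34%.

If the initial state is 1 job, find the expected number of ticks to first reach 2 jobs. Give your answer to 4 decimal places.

3.0847

Let t(s) be the expected number of ticks to first reach 2 jobs from state s, with t(2 jobs) = 0. Conditioning on the first tick:
t(0 jobs) = 1 + 0.33·t(0 jobs) + 0.38·t(1 job)
t(1 job) = 1 + 0.31·t(0 jobs) + 0.35·t(1 job)
Solving: t(0 jobs) = 3.2421, t(1 job) = 3.0847.
Expected ticks from 1 job to 2 jobs: 3.0847.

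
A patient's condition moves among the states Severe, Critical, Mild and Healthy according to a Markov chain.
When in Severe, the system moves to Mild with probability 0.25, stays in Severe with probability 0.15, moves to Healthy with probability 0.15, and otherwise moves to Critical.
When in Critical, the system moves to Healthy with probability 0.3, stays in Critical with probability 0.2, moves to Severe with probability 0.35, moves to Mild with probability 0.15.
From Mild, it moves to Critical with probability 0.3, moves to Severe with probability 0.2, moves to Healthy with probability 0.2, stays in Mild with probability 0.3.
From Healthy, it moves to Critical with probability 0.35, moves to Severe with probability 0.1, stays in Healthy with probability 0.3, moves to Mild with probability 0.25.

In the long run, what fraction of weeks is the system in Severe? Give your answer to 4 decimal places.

0.2118

Let the stationary distribution be π with π = πP and π_1 + π_2 + π_3 + π_4 = 1.
π_1 = 0.15·π_1 + 0.35·π_2 + 0.2·π_3 + 0.1·π_4
π_2 = 0.45·π_1 + 0.2·π_2 + 0.3·π_3 + 0.35·π_4
π_3 = 0.25·π_1 + 0.15·π_2 + 0.3·π_3 + 0.25·π_4
Solving with the normalization constraint gives π = (0.2118, 0.3128, 0.2302, 0.2452).
So the stationary probability of Severe is 0.2118.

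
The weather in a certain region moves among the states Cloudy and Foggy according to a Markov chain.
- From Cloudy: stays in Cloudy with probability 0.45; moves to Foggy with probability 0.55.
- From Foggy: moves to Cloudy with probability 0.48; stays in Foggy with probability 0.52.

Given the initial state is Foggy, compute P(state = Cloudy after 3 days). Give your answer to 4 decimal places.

Propagate the distribution vector 3 days from Foggy.
After 0 days: (0.0000, 1.0000)
After 1 day: (0.4800, 0.5200)
After 2 days: (0.4656, 0.5344)
After 3 days: (0.4660, 0.5340)
P(in Cloudy after 3 days) = 0.4660

0.4660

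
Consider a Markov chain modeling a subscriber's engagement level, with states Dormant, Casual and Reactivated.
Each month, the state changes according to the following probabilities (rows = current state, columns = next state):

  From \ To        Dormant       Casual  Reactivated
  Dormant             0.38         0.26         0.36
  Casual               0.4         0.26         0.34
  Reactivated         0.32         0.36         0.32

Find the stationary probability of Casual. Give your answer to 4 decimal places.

Let the stationary distribution be π with π = πP and π_1 + π_2 + π_3 = 1.
π_1 = 0.38·π_1 + 0.4·π_2 + 0.32·π_3
π_2 = 0.26·π_1 + 0.26·π_2 + 0.36·π_3
Solving with the normalization constraint gives π = (0.3655, 0.2940, 0.3405).
So the stationary probability of Casual is 0.2940.

0.2940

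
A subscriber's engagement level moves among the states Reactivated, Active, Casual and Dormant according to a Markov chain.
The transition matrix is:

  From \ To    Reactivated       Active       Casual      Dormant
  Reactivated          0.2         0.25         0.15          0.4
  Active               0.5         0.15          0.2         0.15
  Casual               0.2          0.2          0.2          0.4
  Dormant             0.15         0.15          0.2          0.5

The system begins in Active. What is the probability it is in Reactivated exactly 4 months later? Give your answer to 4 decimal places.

Propagate the distribution vector 4 months from Active.
After 0 months: (0.0000, 1.0000, 0.0000, 0.0000)
After 1 month: (0.5000, 0.1500, 0.2000, 0.1500)
After 2 months: (0.2375, 0.2100, 0.1750, 0.3775)
After 3 months: (0.2441, 0.1825, 0.1881, 0.3853)
After 4 months: (0.2355, 0.1838, 0.1878, 0.3929)
P(in Reactivated after 4 months) = 0.2355

0.2355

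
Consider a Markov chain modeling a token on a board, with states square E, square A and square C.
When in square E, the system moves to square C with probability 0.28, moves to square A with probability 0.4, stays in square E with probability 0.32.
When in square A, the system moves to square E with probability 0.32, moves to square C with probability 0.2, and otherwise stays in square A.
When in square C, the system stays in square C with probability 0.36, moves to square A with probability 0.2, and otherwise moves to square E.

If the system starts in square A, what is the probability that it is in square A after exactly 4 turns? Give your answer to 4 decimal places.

Propagate the distribution vector 4 turns from square A.
After 0 turns: (0.0000, 1.0000, 0.0000)
After 1 turn: (0.3200, 0.4800, 0.2000)
After 2 turns: (0.3440, 0.3984, 0.2576)
After 3 turns: (0.3509, 0.3804, 0.2687)
After 4 turns: (0.3522, 0.3767, 0.2711)
P(in square A after 4 turns) = 0.3767

0.3767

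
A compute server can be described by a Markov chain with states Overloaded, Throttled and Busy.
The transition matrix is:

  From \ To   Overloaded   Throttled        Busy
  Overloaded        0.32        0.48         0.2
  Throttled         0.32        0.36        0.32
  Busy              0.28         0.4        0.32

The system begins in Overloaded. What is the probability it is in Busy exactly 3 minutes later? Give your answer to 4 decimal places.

Propagate the distribution vector 3 minutes from Overloaded.
After 0 minutes: (1.0000, 0.0000, 0.0000)
After 1 minute: (0.3200, 0.4800, 0.2000)
After 2 minutes: (0.3120, 0.4064, 0.2816)
After 3 minutes: (0.3087, 0.4087, 0.2826)
P(in Busy after 3 minutes) = 0.2826

0.2826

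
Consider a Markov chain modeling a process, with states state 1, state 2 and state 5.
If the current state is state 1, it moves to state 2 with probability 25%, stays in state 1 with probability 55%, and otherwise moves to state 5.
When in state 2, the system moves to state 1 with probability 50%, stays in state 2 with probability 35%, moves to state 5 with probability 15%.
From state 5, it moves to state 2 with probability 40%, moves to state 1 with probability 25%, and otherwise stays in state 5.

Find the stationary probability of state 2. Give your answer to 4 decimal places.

Let the stationary distribution be π with π = πP and π_1 + π_2 + π_3 = 1.
π_1 = 0.55·π_1 + 0.5·π_2 + 0.25·π_3
π_2 = 0.25·π_1 + 0.35·π_2 + 0.4·π_3
Solving with the normalization constraint gives π = (0.4693, 0.3139, 0.2168).
So the stationary probability of state 2 is 0.3139.

0.3139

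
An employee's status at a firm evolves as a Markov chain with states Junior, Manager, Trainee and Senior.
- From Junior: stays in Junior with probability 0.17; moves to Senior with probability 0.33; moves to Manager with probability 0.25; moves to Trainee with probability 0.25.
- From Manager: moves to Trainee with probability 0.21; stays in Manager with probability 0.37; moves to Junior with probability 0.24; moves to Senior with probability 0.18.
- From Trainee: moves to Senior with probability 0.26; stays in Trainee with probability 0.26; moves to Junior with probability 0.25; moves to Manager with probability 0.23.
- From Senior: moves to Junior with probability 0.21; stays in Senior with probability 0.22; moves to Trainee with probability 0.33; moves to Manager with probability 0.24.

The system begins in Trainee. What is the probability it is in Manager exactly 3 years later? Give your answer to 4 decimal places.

Propagate the distribution vector 3 years from Trainee.
After 0 years: (0.0000, 0.0000, 1.0000, 0.0000)
After 1 year: (0.2500, 0.2300, 0.2600, 0.2600)
After 2 years: (0.2173, 0.2698, 0.2642, 0.2487)
After 3 years: (0.2200, 0.2746, 0.2617, 0.2437)
P(in Manager after 3 years) = 0.2746

0.2746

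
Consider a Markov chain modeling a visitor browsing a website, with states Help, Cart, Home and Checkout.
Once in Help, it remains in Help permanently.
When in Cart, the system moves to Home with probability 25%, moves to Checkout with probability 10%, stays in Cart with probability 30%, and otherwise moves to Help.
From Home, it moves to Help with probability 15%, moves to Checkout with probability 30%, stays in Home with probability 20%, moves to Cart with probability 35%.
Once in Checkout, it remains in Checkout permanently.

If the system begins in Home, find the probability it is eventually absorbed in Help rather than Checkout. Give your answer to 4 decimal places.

Let h(s) be the probability of absorption at Help starting from transient state s. Then h(Help) = 1 and h(Checkout) = 0. By first-step analysis:
h(Cart) = 0.35·1 + 0.3·h(Cart) + 0.25·h(Home) + 0.1·0
h(Home) = 0.15·1 + 0.35·h(Cart) + 0.2·h(Home) + 0.3·0
Solving: h(Cart) = 0.6720, h(Home) = 0.4815.
Starting from Home, the probability is 0.4815.

0.4815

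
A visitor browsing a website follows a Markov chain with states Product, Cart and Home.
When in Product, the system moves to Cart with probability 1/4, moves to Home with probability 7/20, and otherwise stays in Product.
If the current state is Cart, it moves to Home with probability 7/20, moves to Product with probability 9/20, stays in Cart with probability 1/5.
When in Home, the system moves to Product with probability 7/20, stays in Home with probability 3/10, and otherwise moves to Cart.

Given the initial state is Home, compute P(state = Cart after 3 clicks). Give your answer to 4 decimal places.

Propagate the distribution vector 3 clicks from Home.
After 0 clicks: (0.0000, 0.0000, 1.0000)
After 1 click: (0.3500, 0.3500, 0.3000)
After 2 clicks: (0.4025, 0.2625, 0.3350)
After 3 clicks: (0.3964, 0.2704, 0.3333)
P(in Cart after 3 clicks) = 0.2704

0.2704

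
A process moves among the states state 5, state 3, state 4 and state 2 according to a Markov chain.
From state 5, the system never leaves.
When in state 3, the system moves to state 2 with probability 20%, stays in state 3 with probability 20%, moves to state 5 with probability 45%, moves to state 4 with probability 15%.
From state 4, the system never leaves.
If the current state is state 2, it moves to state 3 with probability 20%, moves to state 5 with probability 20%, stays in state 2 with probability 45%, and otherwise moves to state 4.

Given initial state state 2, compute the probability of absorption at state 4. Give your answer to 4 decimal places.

0.3750

Let h(s) be the probability of absorption at state 4 starting from transient state s. Then h(state 4) = 1 and h(state 5) = 0. By first-step analysis:
h(state 3) = 0.45·0 + 0.2·h(state 3) + 0.15·1 + 0.2·h(state 2)
h(state 2) = 0.2·0 + 0.2·h(state 3) + 0.15·1 + 0.45·h(state 2)
Solving: h(state 3) = 0.2813, h(state 2) = 0.3750.
Starting from state 2, the probability is 0.3750.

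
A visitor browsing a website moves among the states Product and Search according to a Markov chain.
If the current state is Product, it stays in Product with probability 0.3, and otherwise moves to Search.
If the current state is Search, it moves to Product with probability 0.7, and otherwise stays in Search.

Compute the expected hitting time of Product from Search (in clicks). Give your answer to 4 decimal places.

Let t(s) be the expected number of clicks to first reach Product from state s, with t(Product) = 0. Conditioning on the first click:
t(Search) = 1 + 0.3·t(Search)
Solving: t(Search) = 1.4286.
Expected clicks from Search to Product: 1.4286.

1.4286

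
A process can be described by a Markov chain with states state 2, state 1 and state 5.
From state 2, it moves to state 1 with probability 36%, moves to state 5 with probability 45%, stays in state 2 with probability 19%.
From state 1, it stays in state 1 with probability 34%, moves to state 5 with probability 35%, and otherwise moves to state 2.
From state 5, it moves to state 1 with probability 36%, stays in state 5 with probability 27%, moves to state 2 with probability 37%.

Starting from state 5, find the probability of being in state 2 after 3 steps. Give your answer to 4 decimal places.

Propagate the distribution vector 3 steps from state 5.
After 0 steps: (0.0000, 0.0000, 1.0000)
After 1 step: (0.3700, 0.3600, 0.2700)
After 2 steps: (0.2818, 0.3528, 0.3654)
After 3 steps: (0.2981, 0.3529, 0.3489)
P(in state 2 after 3 steps) = 0.2981

0.2981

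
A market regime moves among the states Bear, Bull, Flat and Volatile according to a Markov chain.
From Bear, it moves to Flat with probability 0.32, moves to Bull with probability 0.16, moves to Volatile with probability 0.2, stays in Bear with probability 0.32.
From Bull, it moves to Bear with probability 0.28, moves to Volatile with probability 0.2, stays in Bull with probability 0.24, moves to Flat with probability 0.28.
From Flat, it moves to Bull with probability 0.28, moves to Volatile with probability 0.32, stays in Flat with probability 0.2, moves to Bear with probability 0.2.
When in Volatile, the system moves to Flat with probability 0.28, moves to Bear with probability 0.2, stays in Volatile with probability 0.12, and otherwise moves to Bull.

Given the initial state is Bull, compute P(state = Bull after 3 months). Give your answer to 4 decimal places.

Propagate the distribution vector 3 months from Bull.
After 0 months: (0.0000, 1.0000, 0.0000, 0.0000)
After 1 month: (0.2800, 0.2400, 0.2800, 0.2000)
After 2 months: (0.2528, 0.2608, 0.2688, 0.2176)
After 3 months: (0.2512, 0.2653, 0.2686, 0.2148)
P(in Bull after 3 months) = 0.2653

0.2653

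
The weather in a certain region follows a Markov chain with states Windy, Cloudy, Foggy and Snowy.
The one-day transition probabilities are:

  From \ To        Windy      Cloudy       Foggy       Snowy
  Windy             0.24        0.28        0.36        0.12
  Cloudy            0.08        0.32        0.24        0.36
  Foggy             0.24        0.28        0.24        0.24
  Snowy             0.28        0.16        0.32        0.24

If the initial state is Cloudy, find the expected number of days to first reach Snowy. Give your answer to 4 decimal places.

Let t(s) be the expected number of days to first reach Snowy from state s, with t(Snowy) = 0. Conditioning on the first day:
t(Windy) = 1 + 0.24·t(Windy) + 0.28·t(Cloudy) + 0.36·t(Foggy)
t(Cloudy) = 1 + 0.08·t(Windy) + 0.32·t(Cloudy) + 0.24·t(Foggy)
t(Foggy) = 1 + 0.24·t(Windy) + 0.28·t(Cloudy) + 0.24·t(Foggy)
Solving: t(Windy) = 4.4480, t(Cloudy) = 3.3956, t(Foggy) = 3.9714.
Expected days from Cloudy to Snowy: 3.3956.

3.3956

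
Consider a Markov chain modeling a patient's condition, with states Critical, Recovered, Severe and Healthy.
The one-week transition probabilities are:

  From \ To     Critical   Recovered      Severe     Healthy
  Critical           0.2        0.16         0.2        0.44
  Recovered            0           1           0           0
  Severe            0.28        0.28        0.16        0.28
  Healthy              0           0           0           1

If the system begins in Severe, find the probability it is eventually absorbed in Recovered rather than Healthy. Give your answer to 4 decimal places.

Let h(s) be the probability of absorption at Recovered starting from transient state s. Then h(Recovered) = 1 and h(Healthy) = 0. By first-step analysis:
h(Critical) = 0.2·h(Critical) + 0.16·1 + 0.2·h(Severe) + 0.44·0
h(Severe) = 0.28·h(Critical) + 0.28·1 + 0.16·h(Severe) + 0.28·0
Solving: h(Critical) = 0.3091, h(Severe) = 0.4364.
Starting from Severe, the probability is 0.4364.

0.4364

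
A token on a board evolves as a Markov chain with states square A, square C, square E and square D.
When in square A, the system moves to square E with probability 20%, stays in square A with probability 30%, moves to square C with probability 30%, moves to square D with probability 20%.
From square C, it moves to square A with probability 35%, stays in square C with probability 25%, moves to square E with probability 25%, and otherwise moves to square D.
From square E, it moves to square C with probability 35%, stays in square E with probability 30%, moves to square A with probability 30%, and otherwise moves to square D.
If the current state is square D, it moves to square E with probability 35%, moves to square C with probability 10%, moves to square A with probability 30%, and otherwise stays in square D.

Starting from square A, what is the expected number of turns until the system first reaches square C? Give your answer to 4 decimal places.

3.5926

Let t(s) be the expected number of turns to first reach square C from state s, with t(square C) = 0. Conditioning on the first turn:
t(square A) = 1 + 0.3·t(square A) + 0.2·t(square E) + 0.2·t(square D)
t(square E) = 1 + 0.3·t(square A) + 0.3·t(square E) + 0.05·t(square D)
t(square D) = 1 + 0.3·t(square A) + 0.35·t(square E) + 0.25·t(square D)
Solving: t(square A) = 3.5926, t(square E) = 3.2753, t(square D) = 4.2989.
Expected turns from square A to square C: 3.5926.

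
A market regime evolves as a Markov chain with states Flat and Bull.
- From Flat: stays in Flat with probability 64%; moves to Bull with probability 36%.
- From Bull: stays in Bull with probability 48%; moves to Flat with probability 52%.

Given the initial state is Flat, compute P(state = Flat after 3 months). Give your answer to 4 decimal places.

0.5916

Propagate the distribution vector 3 months from Flat.
After 0 months: (1.0000, 0.0000)
After 1 month: (0.6400, 0.3600)
After 2 months: (0.5968, 0.4032)
After 3 months: (0.5916, 0.4084)
P(in Flat after 3 months) = 0.5916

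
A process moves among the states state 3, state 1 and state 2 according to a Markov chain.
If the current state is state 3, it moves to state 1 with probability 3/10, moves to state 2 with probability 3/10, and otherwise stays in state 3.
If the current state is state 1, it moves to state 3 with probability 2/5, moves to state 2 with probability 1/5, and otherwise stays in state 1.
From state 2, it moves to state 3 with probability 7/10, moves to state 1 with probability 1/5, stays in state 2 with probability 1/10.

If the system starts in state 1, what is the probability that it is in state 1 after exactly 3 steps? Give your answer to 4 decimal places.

Propagate the distribution vector 3 steps from state 1.
After 0 steps: (0.0000, 1.0000, 0.0000)
After 1 step: (0.4000, 0.4000, 0.2000)
After 2 steps: (0.4600, 0.3200, 0.2200)
After 3 steps: (0.4660, 0.3100, 0.2240)
P(in state 1 after 3 steps) = 0.3100

0.3100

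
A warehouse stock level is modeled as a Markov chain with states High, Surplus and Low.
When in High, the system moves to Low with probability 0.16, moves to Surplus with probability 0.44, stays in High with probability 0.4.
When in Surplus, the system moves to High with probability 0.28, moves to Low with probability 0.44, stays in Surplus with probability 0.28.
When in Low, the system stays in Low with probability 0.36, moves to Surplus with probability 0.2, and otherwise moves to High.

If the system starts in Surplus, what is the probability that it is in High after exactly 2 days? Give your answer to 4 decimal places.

0.3840

Sum over the intermediate state after 1 day:
P = P(Surplus→High)·P(High→High) + P(Surplus→Surplus)·P(Surplus→High) + P(Surplus→Low)·P(Low→High)
  = 0.28×0.4 + 0.28×0.28 + 0.44×0.44
  = 0.1120 + 0.0784 + 0.1936 = 0.3840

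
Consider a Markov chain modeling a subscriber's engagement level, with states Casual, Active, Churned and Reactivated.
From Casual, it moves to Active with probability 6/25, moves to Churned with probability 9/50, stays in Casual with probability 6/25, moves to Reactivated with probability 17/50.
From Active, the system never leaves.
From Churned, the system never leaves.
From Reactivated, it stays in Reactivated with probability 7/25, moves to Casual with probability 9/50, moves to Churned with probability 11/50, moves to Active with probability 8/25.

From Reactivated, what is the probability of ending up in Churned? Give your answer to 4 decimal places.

Let h(s) be the probability of absorption at Churned starting from transient state s. Then h(Churned) = 1 and h(Active) = 0. By first-step analysis:
h(Casual) = 0.24·h(Casual) + 0.24·0 + 0.18·1 + 0.34·h(Reactivated)
h(Reactivated) = 0.18·h(Casual) + 0.32·0 + 0.22·1 + 0.28·h(Reactivated)
Solving: h(Casual) = 0.4206, h(Reactivated) = 0.4107.
Starting from Reactivated, the probability is 0.4107.

0.4107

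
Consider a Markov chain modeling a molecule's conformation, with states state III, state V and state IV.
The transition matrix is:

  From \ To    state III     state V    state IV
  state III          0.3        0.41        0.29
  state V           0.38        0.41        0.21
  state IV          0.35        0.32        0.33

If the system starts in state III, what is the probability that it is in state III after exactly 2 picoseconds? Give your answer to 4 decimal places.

0.3473

Sum over the intermediate state after 1 picosecond:
P = P(state III→state III)·P(state III→state III) + P(state III→state V)·P(state V→state III) + P(state III→state IV)·P(state IV→state III)
  = 0.3×0.3 + 0.41×0.38 + 0.29×0.35
  = 0.0900 + 0.1558 + 0.1015 = 0.3473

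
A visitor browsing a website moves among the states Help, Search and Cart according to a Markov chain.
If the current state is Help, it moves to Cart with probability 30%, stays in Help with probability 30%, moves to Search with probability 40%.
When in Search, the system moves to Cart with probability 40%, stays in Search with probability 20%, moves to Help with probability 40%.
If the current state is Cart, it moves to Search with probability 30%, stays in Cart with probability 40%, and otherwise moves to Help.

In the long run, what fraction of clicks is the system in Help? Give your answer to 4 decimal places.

0.3303

Let the stationary distribution be π with π = πP and π_1 + π_2 + π_3 = 1.
π_1 = 0.3·π_1 + 0.4·π_2 + 0.3·π_3
π_2 = 0.4·π_1 + 0.2·π_2 + 0.3·π_3
Solving with the normalization constraint gives π = (0.3303, 0.3028, 0.3670).
So the stationary probability of Help is 0.3303.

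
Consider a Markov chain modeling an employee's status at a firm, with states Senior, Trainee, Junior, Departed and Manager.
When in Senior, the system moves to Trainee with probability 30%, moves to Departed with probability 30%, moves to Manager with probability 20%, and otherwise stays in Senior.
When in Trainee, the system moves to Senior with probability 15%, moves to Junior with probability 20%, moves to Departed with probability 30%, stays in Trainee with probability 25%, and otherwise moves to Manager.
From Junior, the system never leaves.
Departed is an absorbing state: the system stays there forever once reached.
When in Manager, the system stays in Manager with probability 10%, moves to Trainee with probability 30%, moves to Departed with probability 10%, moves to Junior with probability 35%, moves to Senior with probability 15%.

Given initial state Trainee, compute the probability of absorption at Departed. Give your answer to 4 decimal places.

0.5984

Let h(s) be the probability of absorption at Departed starting from transient state s. Then h(Departed) = 1 and h(Junior) = 0. By first-step analysis:
h(Senior) = 0.2·h(Senior) + 0.3·h(Trainee) + 0.3·1 + 0.2·h(Manager)
h(Trainee) = 0.15·h(Senior) + 0.25·h(Trainee) + 0.2·0 + 0.3·1 + 0.1·h(Manager)
h(Manager) = 0.15·h(Senior) + 0.3·h(Trainee) + 0.35·0 + 0.1·1 + 0.1·h(Manager)
Solving: h(Senior) = 0.7065, h(Trainee) = 0.5984, h(Manager) = 0.4283.
Starting from Trainee, the probability is 0.5984.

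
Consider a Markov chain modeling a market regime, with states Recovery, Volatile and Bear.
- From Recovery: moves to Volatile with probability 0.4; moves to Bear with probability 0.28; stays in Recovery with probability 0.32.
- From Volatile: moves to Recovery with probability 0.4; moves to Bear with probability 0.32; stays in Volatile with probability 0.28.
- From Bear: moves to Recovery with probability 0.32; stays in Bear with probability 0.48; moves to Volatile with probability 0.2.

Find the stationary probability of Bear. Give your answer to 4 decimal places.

0.3646

Let the stationary distribution be π with π = πP and π_1 + π_2 + π_3 = 1.
π_1 = 0.32·π_1 + 0.4·π_2 + 0.32·π_3
π_2 = 0.4·π_1 + 0.28·π_2 + 0.2·π_3
Solving with the normalization constraint gives π = (0.3434, 0.2920, 0.3646).
So the stationary probability of Bear is 0.3646.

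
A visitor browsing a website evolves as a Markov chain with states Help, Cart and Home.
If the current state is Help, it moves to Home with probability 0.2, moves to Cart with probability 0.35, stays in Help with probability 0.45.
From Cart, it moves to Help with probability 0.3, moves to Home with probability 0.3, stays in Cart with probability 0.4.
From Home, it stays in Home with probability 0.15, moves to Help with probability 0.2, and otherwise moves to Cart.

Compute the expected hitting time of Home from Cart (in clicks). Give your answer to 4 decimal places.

3.7778

Let t(s) be the expected number of clicks to first reach Home from state s, with t(Home) = 0. Conditioning on the first click:
t(Help) = 1 + 0.45·t(Help) + 0.35·t(Cart)
t(Cart) = 1 + 0.3·t(Help) + 0.4·t(Cart)
Solving: t(Help) = 4.2222, t(Cart) = 3.7778.
Expected clicks from Cart to Home: 3.7778.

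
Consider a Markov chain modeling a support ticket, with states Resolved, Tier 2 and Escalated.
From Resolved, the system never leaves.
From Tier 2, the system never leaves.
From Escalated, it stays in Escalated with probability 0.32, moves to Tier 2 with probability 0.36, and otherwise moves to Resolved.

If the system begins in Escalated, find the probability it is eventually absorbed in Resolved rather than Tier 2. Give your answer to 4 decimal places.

0.4706

Let h(s) be the probability of absorption at Resolved starting from transient state s. Then h(Resolved) = 1 and h(Tier 2) = 0. By first-step analysis:
h(Escalated) = 0.32·1 + 0.36·0 + 0.32·h(Escalated)
Solving: h(Escalated) = 0.4706.
Starting from Escalated, the probability is 0.4706.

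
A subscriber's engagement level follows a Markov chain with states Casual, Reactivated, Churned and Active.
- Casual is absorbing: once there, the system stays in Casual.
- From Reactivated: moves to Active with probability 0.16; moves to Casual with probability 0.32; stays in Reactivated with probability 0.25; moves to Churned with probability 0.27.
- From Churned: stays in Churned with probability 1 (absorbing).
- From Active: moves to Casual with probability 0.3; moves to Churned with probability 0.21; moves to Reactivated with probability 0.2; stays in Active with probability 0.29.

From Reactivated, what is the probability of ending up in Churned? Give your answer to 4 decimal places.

0.4501

Let h(s) be the probability of absorption at Churned starting from transient state s. Then h(Churned) = 1 and h(Casual) = 0. By first-step analysis:
h(Reactivated) = 0.32·0 + 0.25·h(Reactivated) + 0.27·1 + 0.16·h(Active)
h(Active) = 0.3·0 + 0.2·h(Reactivated) + 0.21·1 + 0.29·h(Active)
Solving: h(Reactivated) = 0.4501, h(Active) = 0.4226.
Starting from Reactivated, the probability is 0.4501.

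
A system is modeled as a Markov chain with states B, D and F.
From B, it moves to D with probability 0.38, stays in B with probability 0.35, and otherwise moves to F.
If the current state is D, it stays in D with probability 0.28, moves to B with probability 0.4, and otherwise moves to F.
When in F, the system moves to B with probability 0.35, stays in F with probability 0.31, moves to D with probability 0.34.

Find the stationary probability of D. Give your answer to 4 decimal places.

0.3346

Let the stationary distribution be π with π = πP and π_1 + π_2 + π_3 = 1.
π_1 = 0.35·π_1 + 0.4·π_2 + 0.35·π_3
π_2 = 0.38·π_1 + 0.28·π_2 + 0.34·π_3
Solving with the normalization constraint gives π = (0.3667, 0.3346, 0.2987).
So the stationary probability of D is 0.3346.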